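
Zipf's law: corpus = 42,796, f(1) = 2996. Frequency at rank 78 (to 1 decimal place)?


Zipf's law: f(r) = f(1) / r
f(1) = 2996
f(78) = 2996 / 78
= 38.4 occurrences


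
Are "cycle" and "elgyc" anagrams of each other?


Word 1: "cycle" → sorted: ccely
Word 2: "elgyc" → sorted: cegly
Same letters? ccely != cegly
Anagram = No


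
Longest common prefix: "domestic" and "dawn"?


Word 1: "domestic"
Word 2: "dawn"
Comparing from start:
  Pos 0: 'd' == 'd'
  Pos 1: 'o' != 'a' (stop)
LCP = "d" (length 1)


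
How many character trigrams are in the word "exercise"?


Word: "exercise" (length 8)
Number of 3-grams = length - 3 + 1 = 8 - 3 + 1
= 6


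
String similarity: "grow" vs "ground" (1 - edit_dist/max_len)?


Word 1: "grow" (length 4)
Word 2: "ground" (length 6)
One optimal edit sequence:
  1. keep 'g'
  2. keep 'r'
  3. keep 'o'
  4. insert 'u'  (+1)
  5. insert 'n'  (+1)
  6. substitute 'w' -> 'd'  (+1)
Edit distance = 3
Max length = max(4, 6) = 6
Similarity = 1 - 3/6
= 0.5000


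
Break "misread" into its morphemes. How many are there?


Word: "misread"
Morphemes: mis- | read
Each morpheme carries meaning
= 2 morphemes


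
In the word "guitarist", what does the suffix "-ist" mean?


Suffix: -ist
As in: guitarist -> guitar + -ist
Meaning = one who practices


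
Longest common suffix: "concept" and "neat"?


Word 1: "concept"
Word 2: "neat"
Comparing from end:
  Pos -1: 't' == 't'
  Pos -2: 'p' != 'a' (stop)
LCS = "t" (length 1)


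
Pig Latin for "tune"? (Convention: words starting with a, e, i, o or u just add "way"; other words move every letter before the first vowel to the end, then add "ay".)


Word: "tune"
Starts with consonant(s) → move to end, add 'ay'
Consonant cluster: "t"
Pig Latin = "unetay"


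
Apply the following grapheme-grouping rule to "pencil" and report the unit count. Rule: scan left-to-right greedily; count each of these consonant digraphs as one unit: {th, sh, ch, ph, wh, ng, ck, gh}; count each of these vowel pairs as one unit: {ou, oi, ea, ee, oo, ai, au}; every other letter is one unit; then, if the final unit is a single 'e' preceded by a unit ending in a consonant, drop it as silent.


Word: "pencil" (6 letters)
Left-to-right scan:
  [1] 'p' (letter)
  [2] 'e' (letter)
  [3] 'n' (letter)
  [4] 'c' (letter)
  [5] 'i' (letter)
  [6] 'l' (letter)
Units from scan: 6
Sound units = 6 units


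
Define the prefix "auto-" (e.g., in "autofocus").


Prefix: auto-
Example: autofocus = auto- + focus
Meaning = self


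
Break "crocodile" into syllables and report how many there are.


Word: "crocodile"
Syllable breakdown: croc · o · dile
Counting: 3 parts
= 3 syllables


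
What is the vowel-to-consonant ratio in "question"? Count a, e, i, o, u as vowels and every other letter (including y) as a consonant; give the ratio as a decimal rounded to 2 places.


Word: "question"
Vowels (a,e,i,o,u): 4
Consonants: 4
Ratio = 4/4
= 1.00


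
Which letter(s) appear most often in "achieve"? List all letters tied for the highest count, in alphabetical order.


Word: "achieve"
Letter counts:
  'a': 1
  'c': 1
  'e': 2
  'h': 1
  'i': 1
  'v': 1
Maximum count = 2
Most frequent = 'e' (2 times each)


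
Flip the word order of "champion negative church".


Original: "champion negative church"
Words (1..n): champion | negative | church
Reversed (n..1): church | negative | champion
Result = "church negative champion"


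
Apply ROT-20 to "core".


Word: "core"
Shift: 20
Each letter → (letter + shift) mod 26:
  'c' (2) + 20 = 22 → 'w'
  'o' (14) + 20 = 8 → 'i'
  'r' (17) + 20 = 11 → 'l'
  'e' (4) + 20 = 24 → 'y'
Result = "wily"


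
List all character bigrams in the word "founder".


Word: "founder" (length 7)
Number of bigrams = 7 - 2 + 1 = 6
  Position 0: "fo"
  Position 1: "ou"
  Position 2: "un"
  Position 3: "nd"
  Position 4: "de"
  Position 5: "er"
Bigrams = "fo", "ou", "un", "nd", "de", "er"


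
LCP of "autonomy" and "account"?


Word 1: "autonomy"
Word 2: "account"
Comparing from start:
  Pos 0: 'a' == 'a'
  Pos 1: 'u' != 'c' (stop)
LCP = "a" (length 1)


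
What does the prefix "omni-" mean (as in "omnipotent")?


Prefix: omni-
As in: omnipotent -> omni- + potent
Meaning = all


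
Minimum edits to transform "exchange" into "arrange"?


Word 1: "exchange" (length 8)
Word 2: "arrange" (length 7)
One optimal edit sequence (insert/delete/substitute each cost 1):
  1. delete 'e'  (+1)
  2. substitute 'x' -> 'a'  (+1)
  3. substitute 'c' -> 'r'  (+1)
  4. substitute 'h' -> 'r'  (+1)
  5. keep 'a'
  6. keep 'n'
  7. keep 'g'
  8. keep 'e'
Total edit operations: 4
Edit distance = 4


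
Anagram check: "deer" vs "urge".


Word 1: "deer" → sorted: deer
Word 2: "urge" → sorted: egru
Same letters? deer != egru
Anagram = No


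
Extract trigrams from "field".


Word: "field" (length 5)
Number of trigrams = 5 - 3 + 1 = 3
  Position 0: "fie"
  Position 1: "iel"
  Position 2: "eld"
Trigrams = "fie", "iel", "eld"


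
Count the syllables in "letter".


Word: "letter"
Syllable breakdown: let · ter
Counting: 2 parts
= 2 syllables


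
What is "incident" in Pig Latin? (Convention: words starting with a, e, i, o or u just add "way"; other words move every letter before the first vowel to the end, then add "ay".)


Word: "incident"
Starts with vowel → add 'way'
Pig Latin = "incidentway"


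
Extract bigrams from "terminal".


Word: "terminal" (length 8)
Number of bigrams = 8 - 2 + 1 = 7
  Position 0: "te"
  Position 1: "er"
  Position 2: "rm"
  Position 3: "mi"
  Position 4: "in"
  Position 5: "na"
  Position 6: "al"
Bigrams = "te", "er", "rm", "mi", "in", "na", "al"


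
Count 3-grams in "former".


Word: "former" (length 6)
Number of 3-grams = length - 3 + 1 = 6 - 3 + 1
= 4


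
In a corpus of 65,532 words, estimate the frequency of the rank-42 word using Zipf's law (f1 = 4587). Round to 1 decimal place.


Zipf's law: f(r) = f(1) / r
f(1) = 4587
f(42) = 4587 / 42
= 109.2 occurrences


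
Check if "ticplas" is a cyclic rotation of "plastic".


Word: "plastic", Candidate: "ticplas"
Method: check if candidate is substring of word+word
"plasticplastic" contains "ticplas"? Yes
Is rotation = Yes


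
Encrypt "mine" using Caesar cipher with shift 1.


Word: "mine"
Shift: 1
Each letter → (letter + shift) mod 26:
  'm' (12) + 1 = 13 → 'n'
  'i' (8) + 1 = 9 → 'j'
  'n' (13) + 1 = 14 → 'o'
  'e' (4) + 1 = 5 → 'f'
Result = "njof"


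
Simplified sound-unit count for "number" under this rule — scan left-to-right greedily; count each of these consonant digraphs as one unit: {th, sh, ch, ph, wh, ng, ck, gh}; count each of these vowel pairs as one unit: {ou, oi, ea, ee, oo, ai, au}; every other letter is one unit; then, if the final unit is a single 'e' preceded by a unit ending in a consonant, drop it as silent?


Word: "number" (6 letters)
Left-to-right scan:
  (1) 'n' (letter)
  (2) 'u' (letter)
  (3) 'm' (letter)
  (4) 'b' (letter)
  (5) 'e' (letter)
  (6) 'r' (letter)
Units from scan: 6
Sound units = 6 units


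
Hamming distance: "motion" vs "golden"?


Comparing character by character (same length = 6):
  Pos 0: 'm' vs 'g' !=
  Pos 1: 'o' vs 'o' =
  Pos 2: 't' vs 'l' !=
  Pos 3: 'i' vs 'd' !=
  Pos 4: 'o' vs 'e' !=
  Pos 5: 'n' vs 'n' =
Hamming distance = 4


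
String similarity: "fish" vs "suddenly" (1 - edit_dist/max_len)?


Word 1: "fish" (length 4)
Word 2: "suddenly" (length 8)
One optimal edit sequence:
  1. insert 's'  (+1)
  2. insert 'u'  (+1)
  3. insert 'd'  (+1)
  4. insert 'd'  (+1)
  5. substitute 'f' -> 'e'  (+1)
  6. substitute 'i' -> 'n'  (+1)
  7. substitute 's' -> 'l'  (+1)
  8. substitute 'h' -> 'y'  (+1)
Edit distance = 8
Max length = max(4, 8) = 8
Similarity = 1 - 8/8
= 0.0000


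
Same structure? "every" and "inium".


Pattern of "every": [0, 1, 0, 2, 3]
Pattern of "inium": [0, 1, 0, 2, 3]
Patterns match
Same pattern = Yes


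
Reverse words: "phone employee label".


Original: "phone employee label"
Words (1..n): phone | employee | label
Reversed (n..1): label | employee | phone
Result = "label employee phone"


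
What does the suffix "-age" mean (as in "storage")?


Suffix: -age
As in: storage -> store + -age, with a spelling change
Meaning = result / collection


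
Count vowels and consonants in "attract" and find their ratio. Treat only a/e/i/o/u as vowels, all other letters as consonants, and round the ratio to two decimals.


Word: "attract"
Vowels (a,e,i,o,u): 2
Consonants: 5
Ratio = 2/5
= 0.40


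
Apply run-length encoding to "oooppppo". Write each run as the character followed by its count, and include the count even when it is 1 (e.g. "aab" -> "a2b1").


String: "oooppppo"
Scanning for consecutive runs:
  'o' x 3
  'p' x 4
  'o' x 1
RLE = "o3p4o1"


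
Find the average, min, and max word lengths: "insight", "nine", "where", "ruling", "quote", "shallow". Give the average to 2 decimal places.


Lengths: "insight"=7, "nine"=4, "where"=5, "ruling"=6, "quote"=5, "shallow"=7
Sum = 34, Count = 6
Average = 34/6 = 5.67
= avg=5.67, min=4, max=7


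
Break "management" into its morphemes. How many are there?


Word: "management"
Morphemes: manage / -ment
Each morpheme carries meaning
= 2 morphemes


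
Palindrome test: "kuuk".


Word: "kuuk"
Reversed: "kuuk"
Forward == Backward? kuuk == kuuk
Palindrome = Yes


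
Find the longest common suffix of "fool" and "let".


Word 1: "fool"
Word 2: "let"
Comparing from end:
  Pos -1: 'l' != 't' (stop)
LCS = "" (length 0)


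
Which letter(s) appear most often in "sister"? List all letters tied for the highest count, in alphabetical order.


Word: "sister"
Letter counts:
  'e': 1
  'i': 1
  'r': 1
  's': 2
  't': 1
Maximum count = 2
Most frequent = 's' (2 times each)


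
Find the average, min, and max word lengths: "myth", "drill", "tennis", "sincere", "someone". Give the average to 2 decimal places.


Lengths: "myth"=4, "drill"=5, "tennis"=6, "sincere"=7, "someone"=7
Sum = 29, Count = 5
Average = 29/5 = 5.80
= avg=5.80, min=4, max=7


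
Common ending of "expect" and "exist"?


Word 1: "expect"
Word 2: "exist"
Comparing from end:
  Pos -1: 't' == 't'
  Pos -2: 'c' != 's' (stop)
LCS = "t" (length 1)


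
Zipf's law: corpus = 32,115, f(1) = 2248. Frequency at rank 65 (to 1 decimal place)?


Zipf's law: f(r) = f(1) / r
f(1) = 2248
f(65) = 2248 / 65
= 34.6 occurrences


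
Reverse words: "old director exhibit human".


Original: "old director exhibit human"
Words (1..n): old | director | exhibit | human
Reversed (n..1): human | exhibit | director | old
Result = "human exhibit director old"


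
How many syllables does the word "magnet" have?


Word: "magnet"
Syllable breakdown: mag-net
Counting: 2 parts
= 2 syllables


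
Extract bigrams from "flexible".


Word: "flexible" (length 8)
Number of bigrams = 8 - 2 + 1 = 7
  Position 0: "fl"
  Position 1: "le"
  Position 2: "ex"
  Position 3: "xi"
  Position 4: "ib"
  Position 5: "bl"
  Position 6: "le"
Bigrams = "fl", "le", "ex", "xi", "ib", "bl", "le"


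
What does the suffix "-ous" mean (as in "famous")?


Suffix: -ous
Example: famous = fame + -ous, with a spelling change
Meaning = having quality of


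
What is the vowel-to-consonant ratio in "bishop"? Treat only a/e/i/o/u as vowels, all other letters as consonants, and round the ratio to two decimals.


Word: "bishop"
Vowels (a,e,i,o,u): 2
Consonants: 4
Ratio = 2/4
= 0.50


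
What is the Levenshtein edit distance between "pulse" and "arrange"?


Word 1: "pulse" (length 5)
Word 2: "arrange" (length 7)
One optimal edit sequence (insert/delete/substitute each cost 1):
  1. insert 'a'  (+1)
  2. insert 'r'  (+1)
  3. substitute 'p' -> 'r'  (+1)
  4. substitute 'u' -> 'a'  (+1)
  5. substitute 'l' -> 'n'  (+1)
  6. substitute 's' -> 'g'  (+1)
  7. keep 'e'
Total edit operations: 6
Edit distance = 6


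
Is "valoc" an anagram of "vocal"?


Word 1: "vocal" → sorted: aclov
Word 2: "valoc" → sorted: aclov
Same letters? aclov == aclov
Anagram = Yes


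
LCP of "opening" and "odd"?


Word 1: "opening"
Word 2: "odd"
Comparing from start:
  Pos 0: 'o' == 'o'
  Pos 1: 'p' != 'd' (stop)
LCP = "o" (length 1)


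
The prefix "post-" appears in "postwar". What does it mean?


Prefix: post-
Example: postwar = post- + war
Meaning = after


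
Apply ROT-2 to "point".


Word: "point"
Shift: 2
Each letter → (letter + shift) mod 26:
  'p' (15) + 2 = 17 → 'r'
  'o' (14) + 2 = 16 → 'q'
  'i' (8) + 2 = 10 → 'k'
  'n' (13) + 2 = 15 → 'p'
  't' (19) + 2 = 21 → 'v'
Result = "rqkpv"


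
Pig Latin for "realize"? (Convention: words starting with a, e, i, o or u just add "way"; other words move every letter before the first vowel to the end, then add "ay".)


Word: "realize"
Starts with consonant(s) → move to end, add 'ay'
Consonant cluster: "r"
Pig Latin = "ealizeray"


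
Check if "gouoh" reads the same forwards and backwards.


Word: "gouoh"
Reversed: "houog"
Forward == Backward? gouoh != houog
Palindrome = No


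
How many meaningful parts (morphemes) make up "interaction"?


Word: "interaction"
Morphemes: inter- + act + -ion
Each morpheme carries meaning
= 3 morphemes


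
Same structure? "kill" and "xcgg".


Pattern of "kill": [0, 1, 2, 2]
Pattern of "xcgg": [0, 1, 2, 2]
Patterns match
Same pattern = Yes


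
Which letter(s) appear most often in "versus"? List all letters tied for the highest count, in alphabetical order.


Word: "versus"
Letter counts:
  'e': 1
  'r': 1
  's': 2
  'u': 1
  'v': 1
Maximum count = 2
Most frequent = 's' (2 times each)


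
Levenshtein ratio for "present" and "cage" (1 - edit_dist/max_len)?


Word 1: "present" (length 7)
Word 2: "cage" (length 4)
One optimal edit sequence:
  1. delete 'p'  (+1)
  2. substitute 'r' -> 'c'  (+1)
  3. substitute 'e' -> 'a'  (+1)
  4. substitute 's' -> 'g'  (+1)
  5. keep 'e'
  6. delete 'n'  (+1)
  7. delete 't'  (+1)
Edit distance = 6
Max length = max(7, 4) = 7
Similarity = 1 - 6/7
= 0.1429


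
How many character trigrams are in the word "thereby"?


Word: "thereby" (length 7)
Number of 3-grams = length - 3 + 1 = 7 - 3 + 1
= 5


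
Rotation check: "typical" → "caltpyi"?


Word: "typical", Candidate: "caltpyi"
Method: check if candidate is substring of word+word
"typicaltypical" contains "caltpyi"? No
Is rotation = No


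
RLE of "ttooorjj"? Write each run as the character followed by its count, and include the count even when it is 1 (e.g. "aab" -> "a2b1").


String: "ttooorjj"
Scanning for consecutive runs:
  't' x 2
  'o' x 3
  'r' x 1
  'j' x 2
RLE = "t2o3r1j2"


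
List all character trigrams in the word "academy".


Word: "academy" (length 7)
Number of trigrams = 7 - 3 + 1 = 5
  Position 0: "aca"
  Position 1: "cad"
  Position 2: "ade"
  Position 3: "dem"
  Position 4: "emy"
Trigrams = "aca", "cad", "ade", "dem", "emy"


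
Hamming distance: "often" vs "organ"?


Comparing character by character (same length = 5):
  Pos 0: 'o' vs 'o' =
  Pos 1: 'f' vs 'r' !=
  Pos 2: 't' vs 'g' !=
  Pos 3: 'e' vs 'a' !=
  Pos 4: 'n' vs 'n' =
Hamming distance = 3


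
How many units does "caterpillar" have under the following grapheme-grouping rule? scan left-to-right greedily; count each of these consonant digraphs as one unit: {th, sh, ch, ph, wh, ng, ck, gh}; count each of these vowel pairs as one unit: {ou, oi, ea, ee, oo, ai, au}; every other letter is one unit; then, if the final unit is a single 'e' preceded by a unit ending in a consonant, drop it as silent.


Word: "caterpillar" (11 letters)
Left-to-right scan:
  1. 'c' (letter)
  2. 'a' (letter)
  3. 't' (letter)
  4. 'e' (letter)
  5. 'r' (letter)
  6. 'p' (letter)
  7. 'i' (letter)
  8. 'l' (letter)
  9. 'l' (letter)
  10. 'a' (letter)
  11. 'r' (letter)
Units from scan: 11
Sound units = 11 units


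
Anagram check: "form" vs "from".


Word 1: "form" → sorted: fmor
Word 2: "from" → sorted: fmor
Same letters? fmor == fmor
Anagram = Yes


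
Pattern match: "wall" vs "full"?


Pattern of "wall": [0, 1, 2, 2]
Pattern of "full": [0, 1, 2, 2]
Patterns match
Same pattern = Yes


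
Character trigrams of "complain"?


Word: "complain" (length 8)
Number of trigrams = 8 - 3 + 1 = 6
  Position 0: "com"
  Position 1: "omp"
  Position 2: "mpl"
  Position 3: "pla"
  Position 4: "lai"
  Position 5: "ain"
Trigrams = "com", "omp", "mpl", "pla", "lai", "ain"


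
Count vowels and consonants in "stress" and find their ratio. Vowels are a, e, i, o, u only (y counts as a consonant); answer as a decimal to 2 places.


Word: "stress"
Vowels (a,e,i,o,u): 1
Consonants: 5
Ratio = 1/5
= 0.20


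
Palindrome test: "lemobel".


Word: "lemobel"
Reversed: "lebomel"
Forward == Backward? lemobel != lebomel
Palindrome = No


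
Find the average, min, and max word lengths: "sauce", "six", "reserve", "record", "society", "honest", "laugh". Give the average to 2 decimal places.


Lengths: "sauce"=5, "six"=3, "reserve"=7, "record"=6, "society"=7, "honest"=6, "laugh"=5
Sum = 39, Count = 7
Average = 39/7 = 5.57
= avg=5.57, min=3, max=7


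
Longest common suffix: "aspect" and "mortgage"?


Word 1: "aspect"
Word 2: "mortgage"
Comparing from end:
  Pos -1: 't' != 'e' (stop)
LCS = "" (length 0)


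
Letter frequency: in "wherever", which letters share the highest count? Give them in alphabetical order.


Word: "wherever"
Letter counts:
  'e': 3
  'h': 1
  'r': 2
  'v': 1
  'w': 1
Maximum count = 3
Most frequent = 'e' (3 times each)


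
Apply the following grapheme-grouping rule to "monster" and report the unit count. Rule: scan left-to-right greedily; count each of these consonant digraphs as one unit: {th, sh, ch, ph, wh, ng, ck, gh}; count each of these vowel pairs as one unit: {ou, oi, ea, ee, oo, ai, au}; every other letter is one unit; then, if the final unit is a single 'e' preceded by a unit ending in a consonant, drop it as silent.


Word: "monster" (7 letters)
Left-to-right scan:
  [1] 'm' (letter)
  [2] 'o' (letter)
  [3] 'n' (letter)
  [4] 's' (letter)
  [5] 't' (letter)
  [6] 'e' (letter)
  [7] 'r' (letter)
Units from scan: 7
Sound units = 7 units


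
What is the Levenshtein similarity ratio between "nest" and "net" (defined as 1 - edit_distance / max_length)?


Word 1: "nest" (length 4)
Word 2: "net" (length 3)
One optimal edit sequence:
  1. keep 'n'
  2. keep 'e'
  3. delete 's'  (+1)
  4. keep 't'
Edit distance = 1
Max length = max(4, 3) = 4
Similarity = 1 - 1/4
= 0.7500


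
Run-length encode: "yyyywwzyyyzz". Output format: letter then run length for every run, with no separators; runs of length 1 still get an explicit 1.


String: "yyyywwzyyyzz"
Scanning for consecutive runs:
  'y' x 4
  'w' x 2
  'z' x 1
  'y' x 3
  'z' x 2
RLE = "y4w2z1y3z2"


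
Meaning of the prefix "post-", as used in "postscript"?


Prefix: post-
Example: postscript (post- + script)
Meaning = after


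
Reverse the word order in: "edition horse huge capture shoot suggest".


Original: "edition horse huge capture shoot suggest"
Words (1..n): edition | horse | huge | capture | shoot | suggest
Reversed (n..1): suggest | shoot | capture | huge | horse | edition
Result = "suggest shoot capture huge horse edition"


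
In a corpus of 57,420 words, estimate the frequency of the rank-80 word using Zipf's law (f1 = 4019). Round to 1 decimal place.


Zipf's law: f(r) = f(1) / r
f(1) = 4019
f(80) = 4019 / 80
= 50.2 occurrences


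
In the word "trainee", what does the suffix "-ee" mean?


Suffix: -ee
Example: trainee = train + -ee
Meaning = one who receives


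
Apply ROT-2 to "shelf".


Word: "shelf"
Shift: 2
Each letter → (letter + shift) mod 26:
  's' (18) + 2 = 20 → 'u'
  'h' (7) + 2 = 9 → 'j'
  'e' (4) + 2 = 6 → 'g'
  'l' (11) + 2 = 13 → 'n'
  'f' (5) + 2 = 7 → 'h'
Result = "ujgnh"


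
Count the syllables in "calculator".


Word: "calculator"
Syllable breakdown: cal · cu · la · tor
Counting: 4 parts
= 4 syllables


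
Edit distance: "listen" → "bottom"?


Word 1: "listen" (length 6)
Word 2: "bottom" (length 6)
One optimal edit sequence (insert/delete/substitute each cost 1):
  1. substitute 'l' -> 'b'  (+1)
  2. substitute 'i' -> 'o'  (+1)
  3. substitute 's' -> 't'  (+1)
  4. keep 't'
  5. substitute 'e' -> 'o'  (+1)
  6. substitute 'n' -> 'm'  (+1)
Total edit operations: 5
Edit distance = 5


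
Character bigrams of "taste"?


Word: "taste" (length 5)
Number of bigrams = 5 - 2 + 1 = 4
  Position 0: "ta"
  Position 1: "as"
  Position 2: "st"
  Position 3: "te"
Bigrams = "ta", "as", "st", "te"


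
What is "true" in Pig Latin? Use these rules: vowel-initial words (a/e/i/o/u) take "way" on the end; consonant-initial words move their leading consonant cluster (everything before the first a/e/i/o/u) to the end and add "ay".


Word: "true"
Starts with consonant(s) → move to end, add 'ay'
Consonant cluster: "tr"
Pig Latin = "uetray"


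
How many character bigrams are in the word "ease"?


Word: "ease" (length 4)
Number of 2-grams = length - 2 + 1 = 4 - 2 + 1
= 3


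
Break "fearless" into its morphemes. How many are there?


Word: "fearless"
Morphemes: fear / -less
Each morpheme carries meaning
= 2 morphemes


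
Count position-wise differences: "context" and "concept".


Comparing character by character (same length = 7):
  Pos 0: 'c' vs 'c' =
  Pos 1: 'o' vs 'o' =
  Pos 2: 'n' vs 'n' =
  Pos 3: 't' vs 'c' !=
  Pos 4: 'e' vs 'e' =
  Pos 5: 'x' vs 'p' !=
  Pos 6: 't' vs 't' =
Hamming distance = 2


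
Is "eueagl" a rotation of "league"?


Word: "league", Candidate: "eueagl"
Method: check if candidate is substring of word+word
"leagueleague" contains "eueagl"? No
Is rotation = No


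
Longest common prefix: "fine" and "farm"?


Word 1: "fine"
Word 2: "farm"
Comparing from start:
  Pos 0: 'f' == 'f'
  Pos 1: 'i' != 'a' (stop)
LCP = "f" (length 1)


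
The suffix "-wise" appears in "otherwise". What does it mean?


Suffix: -wise
Example: otherwise (other + -wise)
Meaning = in the manner of


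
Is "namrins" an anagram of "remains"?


Word 1: "remains" → sorted: aeimnrs
Word 2: "namrins" → sorted: aimnnrs
Same letters? aeimnrs != aimnnrs
Anagram = No


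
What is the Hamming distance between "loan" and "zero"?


Comparing character by character (same length = 4):
  Pos 0: 'l' vs 'z' !=
  Pos 1: 'o' vs 'e' !=
  Pos 2: 'a' vs 'r' !=
  Pos 3: 'n' vs 'o' !=
Hamming distance = 4


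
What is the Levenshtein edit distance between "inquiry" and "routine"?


Word 1: "inquiry" (length 7)
Word 2: "routine" (length 7)
One optimal edit sequence (insert/delete/substitute each cost 1):
  1. substitute 'i' -> 'r'  (+1)
  2. substitute 'n' -> 'o'  (+1)
  3. substitute 'q' -> 'u'  (+1)
  4. substitute 'u' -> 't'  (+1)
  5. keep 'i'
  6. substitute 'r' -> 'n'  (+1)
  7. substitute 'y' -> 'e'  (+1)
Total edit operations: 6
Edit distance = 6


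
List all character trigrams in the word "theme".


Word: "theme" (length 5)
Number of trigrams = 5 - 3 + 1 = 3
  Position 0: "the"
  Position 1: "hem"
  Position 2: "eme"
Trigrams = "the", "hem", "eme"


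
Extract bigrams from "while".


Word: "while" (length 5)
Number of bigrams = 5 - 2 + 1 = 4
  Position 0: "wh"
  Position 1: "hi"
  Position 2: "il"
  Position 3: "le"
Bigrams = "wh", "hi", "il", "le"


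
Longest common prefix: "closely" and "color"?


Word 1: "closely"
Word 2: "color"
Comparing from start:
  Pos 0: 'c' == 'c'
  Pos 1: 'l' != 'o' (stop)
LCP = "c" (length 1)


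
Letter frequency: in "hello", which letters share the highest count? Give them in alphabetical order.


Word: "hello"
Letter counts:
  'e': 1
  'h': 1
  'l': 2
  'o': 1
Maximum count = 2
Most frequent = 'l' (2 times each)


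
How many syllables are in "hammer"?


Word: "hammer"
Syllable breakdown: ham / mer
Counting: 2 parts
= 2 syllables


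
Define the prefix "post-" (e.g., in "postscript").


Prefix: post-
As in: postscript -> post- + script
Meaning = after


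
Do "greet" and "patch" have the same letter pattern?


Pattern of "greet": [0, 1, 2, 2, 3]
Pattern of "patch": [0, 1, 2, 3, 4]
Patterns do not match
Same pattern = No


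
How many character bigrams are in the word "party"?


Word: "party" (length 5)
Number of 2-grams = length - 2 + 1 = 5 - 2 + 1
= 4


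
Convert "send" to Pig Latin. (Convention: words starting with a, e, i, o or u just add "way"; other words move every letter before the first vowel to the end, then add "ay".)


Word: "send"
Starts with consonant(s) → move to end, add 'ay'
Consonant cluster: "s"
Pig Latin = "endsay"


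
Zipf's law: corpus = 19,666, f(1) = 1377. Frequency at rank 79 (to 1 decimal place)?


Zipf's law: f(r) = f(1) / r
f(1) = 1377
f(79) = 1377 / 79
= 17.4 occurrences


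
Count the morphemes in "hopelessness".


Word: "hopelessness"
Morphemes: hope | -less | -ness
Each morpheme carries meaning
= 3 morphemes


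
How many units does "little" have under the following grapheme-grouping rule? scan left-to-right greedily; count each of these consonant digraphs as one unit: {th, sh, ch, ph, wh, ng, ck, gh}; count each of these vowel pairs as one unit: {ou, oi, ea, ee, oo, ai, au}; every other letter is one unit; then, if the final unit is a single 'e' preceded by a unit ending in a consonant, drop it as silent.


Word: "little" (6 letters)
Left-to-right scan:
  (1) 'l' (letter)
  (2) 'i' (letter)
  (3) 't' (letter)
  (4) 't' (letter)
  (5) 'l' (letter)
  (6) 'e' (letter)
Units from scan: 6
Final unit is 'e' after a consonant -> drop as silent (-1)
Sound units = 5 units


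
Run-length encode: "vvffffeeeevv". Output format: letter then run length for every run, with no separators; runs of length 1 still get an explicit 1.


String: "vvffffeeeevv"
Scanning for consecutive runs:
  'v' x 2
  'f' x 4
  'e' x 4
  'v' x 2
RLE = "v2f4e4v2"


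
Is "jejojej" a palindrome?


Word: "jejojej"
Reversed: "jejojej"
Forward == Backward? jejojej == jejojej
Palindrome = Yes


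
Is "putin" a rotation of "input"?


Word: "input", Candidate: "putin"
Method: check if candidate is substring of word+word
"inputinput" contains "putin"? Yes
Is rotation = Yes


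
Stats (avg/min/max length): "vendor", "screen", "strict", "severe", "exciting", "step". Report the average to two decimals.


Lengths: "vendor"=6, "screen"=6, "strict"=6, "severe"=6, "exciting"=8, "step"=4
Sum = 36, Count = 6
Average = 36/6 = 6.00
= avg=6.00, min=4, max=8


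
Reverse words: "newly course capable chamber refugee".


Original: "newly course capable chamber refugee"
Words (1..n): newly | course | capable | chamber | refugee
Reversed (n..1): refugee | chamber | capable | course | newly
Result = "refugee chamber capable course newly"


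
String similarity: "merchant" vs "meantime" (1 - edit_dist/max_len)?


Word 1: "merchant" (length 8)
Word 2: "meantime" (length 8)
One optimal edit sequence:
  1. keep 'm'
  2. keep 'e'
  3. substitute 'r' -> 'a'  (+1)
  4. substitute 'c' -> 'n'  (+1)
  5. substitute 'h' -> 't'  (+1)
  6. substitute 'a' -> 'i'  (+1)
  7. substitute 'n' -> 'm'  (+1)
  8. substitute 't' -> 'e'  (+1)
Edit distance = 6
Max length = max(8, 8) = 8
Similarity = 1 - 6/8
= 0.2500


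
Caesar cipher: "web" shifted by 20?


Word: "web"
Shift: 20
Each letter → (letter + shift) mod 26:
  'w' (22) + 20 = 16 → 'q'
  'e' (4) + 20 = 24 → 'y'
  'b' (1) + 20 = 21 → 'v'
Result = "qyv"


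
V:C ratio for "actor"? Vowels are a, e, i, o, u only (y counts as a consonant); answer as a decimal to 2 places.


Word: "actor"
Vowels (a,e,i,o,u): 2
Consonants: 3
Ratio = 2/3
= 0.67


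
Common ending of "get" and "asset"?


Word 1: "get"
Word 2: "asset"
Comparing from end:
  Pos -1: 't' == 't'
  Pos -2: 'e' == 'e'
  Pos -3: 'g' != 's' (stop)
LCS = "et" (length 2)


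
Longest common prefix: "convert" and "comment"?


Word 1: "convert"
Word 2: "comment"
Comparing from start:
  Pos 0: 'c' == 'c'
  Pos 1: 'o' == 'o'
  Pos 2: 'n' != 'm' (stop)
LCP = "co" (length 2)


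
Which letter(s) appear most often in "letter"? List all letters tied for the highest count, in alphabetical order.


Word: "letter"
Letter counts:
  'e': 2
  'l': 1
  'r': 1
  't': 2
Maximum count = 2
Most frequent = 'e', 't' (2 times each)


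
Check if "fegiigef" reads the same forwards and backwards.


Word: "fegiigef"
Reversed: "fegiigef"
Forward == Backward? fegiigef == fegiigef
Palindrome = Yes


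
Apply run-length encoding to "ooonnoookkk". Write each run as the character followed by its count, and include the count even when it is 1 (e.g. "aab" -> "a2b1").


String: "ooonnoookkk"
Scanning for consecutive runs:
  'o' x 3
  'n' x 2
  'o' x 3
  'k' x 3
RLE = "o3n2o3k3"


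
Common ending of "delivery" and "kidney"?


Word 1: "delivery"
Word 2: "kidney"
Comparing from end:
  Pos -1: 'y' == 'y'
  Pos -2: 'r' != 'e' (stop)
LCS = "y" (length 1)


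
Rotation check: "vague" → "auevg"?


Word: "vague", Candidate: "auevg"
Method: check if candidate is substring of word+word
"vaguevague" contains "auevg"? No
Is rotation = No


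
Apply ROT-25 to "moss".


Word: "moss"
Shift: 25
Each letter → (letter + shift) mod 26:
  'm' (12) + 25 = 11 → 'l'
  'o' (14) + 25 = 13 → 'n'
  's' (18) + 25 = 17 → 'r'
  's' (18) + 25 = 17 → 'r'
Result = "lnrr"


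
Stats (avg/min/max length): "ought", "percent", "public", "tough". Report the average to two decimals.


Lengths: "ought"=5, "percent"=7, "public"=6, "tough"=5
Sum = 23, Count = 4
Average = 23/4 = 5.75
= avg=5.75, min=5, max=7


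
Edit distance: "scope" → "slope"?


Word 1: "scope" (length 5)
Word 2: "slope" (length 5)
One optimal edit sequence (insert/delete/substitute each cost 1):
  1. keep 's'
  2. substitute 'c' -> 'l'  (+1)
  3. keep 'o'
  4. keep 'p'
  5. keep 'e'
Total edit operations: 1
Edit distance = 1


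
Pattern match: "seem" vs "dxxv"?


Pattern of "seem": [0, 1, 1, 2]
Pattern of "dxxv": [0, 1, 1, 2]
Patterns match
Same pattern = Yes


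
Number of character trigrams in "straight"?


Word: "straight" (length 8)
Number of 3-grams = length - 3 + 1 = 8 - 3 + 1
= 6


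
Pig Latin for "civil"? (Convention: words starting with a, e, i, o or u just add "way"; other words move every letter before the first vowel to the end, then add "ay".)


Word: "civil"
Starts with consonant(s) → move to end, add 'ay'
Consonant cluster: "c"
Pig Latin = "ivilcay"


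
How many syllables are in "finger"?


Word: "finger"
Syllable breakdown: fin / ger
Counting: 2 parts
= 2 syllables


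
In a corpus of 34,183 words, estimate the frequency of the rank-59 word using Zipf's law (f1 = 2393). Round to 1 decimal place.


Zipf's law: f(r) = f(1) / r
f(1) = 2393
f(59) = 2393 / 59
= 40.6 occurrences


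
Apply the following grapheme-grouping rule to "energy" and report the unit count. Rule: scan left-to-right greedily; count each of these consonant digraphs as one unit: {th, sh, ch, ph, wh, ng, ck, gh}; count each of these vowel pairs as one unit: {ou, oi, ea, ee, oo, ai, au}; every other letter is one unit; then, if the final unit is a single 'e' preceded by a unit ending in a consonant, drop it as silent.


Word: "energy" (6 letters)
Left-to-right scan:
  (1) 'e' (letter)
  (2) 'n' (letter)
  (3) 'e' (letter)
  (4) 'r' (letter)
  (5) 'g' (letter)
  (6) 'y' (letter)
Units from scan: 6
Sound units = 6 units


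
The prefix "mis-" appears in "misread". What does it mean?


Prefix: mis-
Example: misread (mis- + read)
Meaning = wrongly


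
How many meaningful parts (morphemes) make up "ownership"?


Word: "ownership"
Morphemes: own + -er + -ship
Each morpheme carries meaning
= 3 morphemes


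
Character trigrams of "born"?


Word: "born" (length 4)
Number of trigrams = 4 - 3 + 1 = 2
  Position 0: "bor"
  Position 1: "orn"
Trigrams = "bor", "orn"


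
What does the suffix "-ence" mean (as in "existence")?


Suffix: -ence
As in: existence -> exist + -ence
Meaning = state of


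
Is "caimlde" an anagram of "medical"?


Word 1: "medical" → sorted: acdeilm
Word 2: "caimlde" → sorted: acdeilm
Same letters? acdeilm == acdeilm
Anagram = Yes


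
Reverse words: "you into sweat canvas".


Original: "you into sweat canvas"
Words (1..n): you | into | sweat | canvas
Reversed (n..1): canvas | sweat | into | you
Result = "canvas sweat into you"


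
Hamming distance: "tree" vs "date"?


Comparing character by character (same length = 4):
  Pos 0: 't' vs 'd' !=
  Pos 1: 'r' vs 'a' !=
  Pos 2: 'e' vs 't' !=
  Pos 3: 'e' vs 'e' =
Hamming distance = 3


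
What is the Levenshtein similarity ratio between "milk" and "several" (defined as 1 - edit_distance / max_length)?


Word 1: "milk" (length 4)
Word 2: "several" (length 7)
One optimal edit sequence:
  1. insert 's'  (+1)
  2. insert 'e'  (+1)
  3. insert 'v'  (+1)
  4. substitute 'm' -> 'e'  (+1)
  5. substitute 'i' -> 'r'  (+1)
  6. substitute 'l' -> 'a'  (+1)
  7. substitute 'k' -> 'l'  (+1)
Edit distance = 7
Max length = max(4, 7) = 7
Similarity = 1 - 7/7
= 0.0000


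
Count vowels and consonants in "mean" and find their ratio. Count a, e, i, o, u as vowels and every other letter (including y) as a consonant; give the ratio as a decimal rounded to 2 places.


Word: "mean"
Vowels (a,e,i,o,u): 2
Consonants: 2
Ratio = 2/2
= 1.00


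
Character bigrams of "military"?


Word: "military" (length 8)
Number of bigrams = 8 - 2 + 1 = 7
  Position 0: "mi"
  Position 1: "il"
  Position 2: "li"
  Position 3: "it"
  Position 4: "ta"
  Position 5: "ar"
  Position 6: "ry"
Bigrams = "mi", "il", "li", "it", "ta", "ar", "ry"


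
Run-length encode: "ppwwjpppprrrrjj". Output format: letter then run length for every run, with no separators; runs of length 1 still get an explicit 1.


String: "ppwwjpppprrrrjj"
Scanning for consecutive runs:
  'p' x 2
  'w' x 2
  'j' x 1
  'p' x 4
  'r' x 4
  'j' x 2
RLE = "p2w2j1p4r4j2"


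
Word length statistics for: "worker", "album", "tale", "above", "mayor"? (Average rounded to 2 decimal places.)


Lengths: "worker"=6, "album"=5, "tale"=4, "above"=5, "mayor"=5
Sum = 25, Count = 5
Average = 25/5 = 5.00
= avg=5.00, min=4, max=6


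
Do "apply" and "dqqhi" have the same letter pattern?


Pattern of "apply": [0, 1, 1, 2, 3]
Pattern of "dqqhi": [0, 1, 1, 2, 3]
Patterns match
Same pattern = Yes


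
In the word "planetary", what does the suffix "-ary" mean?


Suffix: -ary
Example: planetary (planet + -ary)
Meaning = relating to


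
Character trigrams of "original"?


Word: "original" (length 8)
Number of trigrams = 8 - 3 + 1 = 6
  Position 0: "ori"
  Position 1: "rig"
  Position 2: "igi"
  Position 3: "gin"
  Position 4: "ina"
  Position 5: "nal"
Trigrams = "ori", "rig", "igi", "gin", "ina", "nal"


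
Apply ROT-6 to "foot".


Word: "foot"
Shift: 6
Each letter → (letter + shift) mod 26:
  'f' (5) + 6 = 11 → 'l'
  'o' (14) + 6 = 20 → 'u'
  'o' (14) + 6 = 20 → 'u'
  't' (19) + 6 = 25 → 'z'
Result = "luuz"


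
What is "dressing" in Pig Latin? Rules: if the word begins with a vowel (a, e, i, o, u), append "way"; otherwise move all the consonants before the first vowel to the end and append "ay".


Word: "dressing"
Starts with consonant(s) → move to end, add 'ay'
Consonant cluster: "dr"
Pig Latin = "essingdray"


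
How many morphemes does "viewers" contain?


Word: "viewers"
Morphemes: view | -er | -s
Each morpheme carries meaning
= 3 morphemes


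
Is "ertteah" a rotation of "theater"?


Word: "theater", Candidate: "ertteah"
Method: check if candidate is substring of word+word
"theatertheater" contains "ertteah"? No
Is rotation = No


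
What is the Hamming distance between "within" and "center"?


Comparing character by character (same length = 6):
  Pos 0: 'w' vs 'c' !=
  Pos 1: 'i' vs 'e' !=
  Pos 2: 't' vs 'n' !=
  Pos 3: 'h' vs 't' !=
  Pos 4: 'i' vs 'e' !=
  Pos 5: 'n' vs 'r' !=
Hamming distance = 6


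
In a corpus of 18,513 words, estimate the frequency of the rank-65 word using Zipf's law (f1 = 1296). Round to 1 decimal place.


Zipf's law: f(r) = f(1) / r
f(1) = 1296
f(65) = 1296 / 65
= 19.9 occurrences


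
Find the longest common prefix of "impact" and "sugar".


Word 1: "impact"
Word 2: "sugar"
Comparing from start:
  Pos 0: 'i' != 's' (stop)
LCP = "" (length 0)


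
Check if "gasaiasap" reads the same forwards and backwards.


Word: "gasaiasap"
Reversed: "pasaiasag"
Forward == Backward? gasaiasap != pasaiasag
Palindrome = No


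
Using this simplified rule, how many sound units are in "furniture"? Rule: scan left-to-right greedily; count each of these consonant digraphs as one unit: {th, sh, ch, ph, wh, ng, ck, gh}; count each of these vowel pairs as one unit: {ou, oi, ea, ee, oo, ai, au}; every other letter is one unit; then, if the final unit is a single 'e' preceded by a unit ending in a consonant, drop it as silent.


Word: "furniture" (9 letters)
Left-to-right scan:
  1. 'f' (letter)
  2. 'u' (letter)
  3. 'r' (letter)
  4. 'n' (letter)
  5. 'i' (letter)
  6. 't' (letter)
  7. 'u' (letter)
  8. 'r' (letter)
  9. 'e' (letter)
Units from scan: 9
Final unit is 'e' after a consonant -> drop as silent (-1)
Sound units = 8 units


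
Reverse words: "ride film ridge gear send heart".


Original: "ride film ridge gear send heart"
Words (1..n): ride | film | ridge | gear | send | heart
Reversed (n..1): heart | send | gear | ridge | film | ride
Result = "heart send gear ridge film ride"


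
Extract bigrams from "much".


Word: "much" (length 4)
Number of bigrams = 4 - 2 + 1 = 3
  Position 0: "mu"
  Position 1: "uc"
  Position 2: "ch"
Bigrams = "mu", "uc", "ch"


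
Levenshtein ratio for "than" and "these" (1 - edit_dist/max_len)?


Word 1: "than" (length 4)
Word 2: "these" (length 5)
One optimal edit sequence:
  1. keep 't'
  2. keep 'h'
  3. insert 'e'  (+1)
  4. substitute 'a' -> 's'  (+1)
  5. substitute 'n' -> 'e'  (+1)
Edit distance = 3
Max length = max(4, 5) = 5
Similarity = 1 - 3/5
= 0.4000


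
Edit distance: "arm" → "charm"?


Word 1: "arm" (length 3)
Word 2: "charm" (length 5)
One optimal edit sequence (insert/delete/substitute each cost 1):
  1. insert 'c'  (+1)
  2. insert 'h'  (+1)
  3. keep 'a'
  4. keep 'r'
  5. keep 'm'
Total edit operations: 2
Edit distance = 2


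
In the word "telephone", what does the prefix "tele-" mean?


Prefix: tele-
Example: telephone (tele- + phone)
Meaning = distant


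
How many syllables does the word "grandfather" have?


Word: "grandfather"
Syllable breakdown: grand | fa | ther
Counting: 3 parts
= 3 syllables


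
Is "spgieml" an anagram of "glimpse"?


Word 1: "glimpse" → sorted: egilmps
Word 2: "spgieml" → sorted: egilmps
Same letters? egilmps == egilmps
Anagram = Yes


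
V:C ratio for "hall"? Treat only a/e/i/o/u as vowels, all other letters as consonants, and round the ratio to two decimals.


Word: "hall"
Vowels (a,e,i,o,u): 1
Consonants: 3
Ratio = 1/3
= 0.33


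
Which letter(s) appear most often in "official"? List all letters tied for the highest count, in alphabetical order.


Word: "official"
Letter counts:
  'a': 1
  'c': 1
  'f': 2
  'i': 2
  'l': 1
  'o': 1
Maximum count = 2
Most frequent = 'f', 'i' (2 times each)


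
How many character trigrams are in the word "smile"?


Word: "smile" (length 5)
Number of 3-grams = length - 3 + 1 = 5 - 3 + 1
= 3


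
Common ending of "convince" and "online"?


Word 1: "convince"
Word 2: "online"
Comparing from end:
  Pos -1: 'e' == 'e'
  Pos -2: 'c' != 'n' (stop)
LCS = "e" (length 1)
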